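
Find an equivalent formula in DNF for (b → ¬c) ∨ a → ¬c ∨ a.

(b → ¬c) ∨ a → ¬c ∨ a
⇔ ¬((b → ¬c) ∨ a) ∨ ¬c ∨ a   [eliminate →]
⇔ ¬(¬b ∨ ¬c ∨ a) ∨ ¬c ∨ a   [eliminate →]
⇔ ¬¬b ∧ ¬¬c ∧ ¬a ∨ ¬c ∨ a   [De Morgan]
⇔ b ∧ ¬¬c ∧ ¬a ∨ ¬c ∨ a   [double negation]
⇔ b ∧ c ∧ ¬a ∨ ¬c ∨ a   [double negation]

b ∧ c ∧ ¬a ∨ ¬c ∨ a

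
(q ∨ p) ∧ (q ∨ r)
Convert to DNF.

(q ∨ p) ∧ (q ∨ r)
≡ (q ∧ q) ∨ (q ∧ r) ∨ (p ∧ q) ∨ (p ∧ r)   [distribute ∧ over ∨]
≡ q ∨ (p ∧ r)   [simplify]

q ∨ (p ∧ r)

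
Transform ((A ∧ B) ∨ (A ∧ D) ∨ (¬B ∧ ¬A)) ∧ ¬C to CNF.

(A ∨ ¬B) ∧ (B ∨ D ∨ ¬A) ∧ ¬C

((A ∧ B) ∨ (A ∧ D) ∨ (¬B ∧ ¬A)) ∧ ¬C
= (A ∨ A ∨ ¬B) ∧ (A ∨ A ∨ ¬A) ∧ (A ∨ D ∨ ¬B) ∧ (A ∨ D ∨ ¬A) ∧ (B ∨ A ∨ ¬B) ∧ (B ∨ A ∨ ¬A) ∧ (B ∨ D ∨ ¬B) ∧ (B ∨ D ∨ ¬A) ∧ ¬C
= (A ∨ ¬B) ∧ (B ∨ D ∨ ¬A) ∧ ¬C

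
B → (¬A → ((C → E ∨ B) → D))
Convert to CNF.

¬B ∨ A ∨ D

B → (¬A → ((C → E ∨ B) → D))
≡ ¬B ∨ (¬A → ((C → E ∨ B) → D))   [eliminate →]
≡ ¬B ∨ ¬¬A ∨ ((C → E ∨ B) → D)   [eliminate →]
≡ ¬B ∨ ¬¬A ∨ ¬(C → E ∨ B) ∨ D   [eliminate →]
≡ ¬B ∨ ¬¬A ∨ ¬(¬C ∨ E ∨ B) ∨ D   [eliminate →]
≡ ¬B ∨ A ∨ ¬(¬C ∨ E ∨ B) ∨ D   [double negation]
≡ ¬B ∨ A ∨ ¬¬C ∧ ¬E ∧ ¬B ∨ D   [De Morgan]
≡ ¬B ∨ A ∨ C ∧ ¬E ∧ ¬B ∨ D   [double negation]
≡ (¬B ∨ A ∨ C ∨ D) ∧ (¬B ∨ A ∨ ¬E ∨ D) ∧ (¬B ∨ A ∨ ¬B ∨ D)   [distribute ∨ over ∧]
≡ ¬B ∨ A ∨ D   [simplify]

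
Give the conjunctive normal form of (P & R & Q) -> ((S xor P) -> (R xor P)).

(P & R & Q) -> ((S xor P) -> (R xor P))
≡ ~(P & R & Q) | ((S xor P) -> (R xor P))   — eliminate ->
≡ ~(P & R & Q) | ~(S xor P) | (R xor P)   — eliminate ->
≡ ~(P & R & Q) | ~((S | P) & ~(S & P)) | (R xor P)   — expand xor
≡ ~(P & R & Q) | ~((S | P) & ~(S & P)) | ((R | P) & ~(R & P))   — expand xor
≡ ~P | ~R | ~Q | ~((S | P) & ~(S & P)) | ((R | P) & ~(R & P))   — De Morgan
≡ ~P | ~R | ~Q | ~(S | P) | ~~(S & P) | ((R | P) & ~(R & P))   — De Morgan
≡ ~P | ~R | ~Q | (~S & ~P) | ~~(S & P) | ((R | P) & ~(R & P))   — De Morgan
≡ ~P | ~R | ~Q | (~S & ~P) | (S & P) | ((R | P) & ~(R & P))   — double negation
≡ ~P | ~R | ~Q | (~S & ~P) | (S & P) | ((R | P) & (~R | ~P))   — De Morgan
≡ (~P | ~R | ~Q | ~S | S | R | P) & (~P | ~R | ~Q | ~S | S | ~R | ~P) & (~P | ~R | ~Q | ~S | P | R | P) & (~P | ~R | ~Q | ~S | P | ~R | ~P) & (~P | ~R | ~Q | ~P | S | R | P) & (~P | ~R | ~Q | ~P | S | ~R | ~P) & (~P | ~R | ~Q | ~P | P | R | P) & (~P | ~R | ~Q | ~P | P | ~R | ~P)   — distribute | over &
≡ ~P | ~R | ~Q | S   — simplify

~P | ~R | ~Q | S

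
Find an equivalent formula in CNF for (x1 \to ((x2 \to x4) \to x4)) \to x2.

(x1 \lor x2) \land (\lnot x4 \lor x2)

(x1 \to ((x2 \to x4) \to x4)) \to x2
≡ \lnot (x1 \to ((x2 \to x4) \to x4)) \lor x2   [eliminate \to]
≡ \lnot (\lnot x1 \lor ((x2 \to x4) \to x4)) \lor x2   [eliminate \to]
≡ \lnot (\lnot x1 \lor \lnot (x2 \to x4) \lor x4) \lor x2   [eliminate \to]
≡ \lnot (\lnot x1 \lor \lnot (\lnot x2 \lor x4) \lor x4) \lor x2   [eliminate \to]
≡ (\lnot \lnot x1 \land \lnot \lnot (\lnot x2 \lor x4) \land \lnot x4) \lor x2   [De Morgan]
≡ (x1 \land \lnot \lnot (\lnot x2 \lor x4) \land \lnot x4) \lor x2   [double negation]
≡ (x1 \land (\lnot x2 \lor x4) \land \lnot x4) \lor x2   [double negation]
≡ (x1 \lor x2) \land (\lnot x2 \lor x4 \lor x2) \land (\lnot x4 \lor x2)   [distribute \lor over \land]
≡ (x1 \lor x2) \land (\lnot x4 \lor x2)   [simplify]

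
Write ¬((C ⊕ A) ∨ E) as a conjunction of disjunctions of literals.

(¬C ∨ A) ∧ (¬A ∨ C) ∧ ¬E

¬((C ⊕ A) ∨ E)
≡ ¬(((C ∨ A) ∧ ¬(C ∧ A)) ∨ E)   [expand ⊕]
≡ ¬((C ∨ A) ∧ ¬(C ∧ A)) ∧ ¬E   [De Morgan]
≡ (¬(C ∨ A) ∨ ¬¬(C ∧ A)) ∧ ¬E   [De Morgan]
≡ ((¬C ∧ ¬A) ∨ ¬¬(C ∧ A)) ∧ ¬E   [De Morgan]
≡ ((¬C ∧ ¬A) ∨ (C ∧ A)) ∧ ¬E   [double negation]
≡ (¬C ∨ C) ∧ (¬C ∨ A) ∧ (¬A ∨ C) ∧ (¬A ∨ A) ∧ ¬E   [distribute ∨ over ∧]
≡ (¬C ∨ A) ∧ (¬A ∨ C) ∧ ¬E   [simplify]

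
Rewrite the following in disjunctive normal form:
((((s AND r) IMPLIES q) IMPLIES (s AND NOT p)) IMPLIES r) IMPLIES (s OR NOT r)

((((s AND r) IMPLIES q) IMPLIES (s AND NOT p)) IMPLIES r) IMPLIES (s OR NOT r)
≡ NOT ((((s AND r) IMPLIES q) IMPLIES (s AND NOT p)) IMPLIES r) OR s OR NOT r
≡ NOT (NOT (((s AND r) IMPLIES q) IMPLIES (s AND NOT p)) OR r) OR s OR NOT r
≡ NOT (NOT (NOT ((s AND r) IMPLIES q) OR (s AND NOT p)) OR r) OR s OR NOT r
≡ NOT (NOT (NOT (NOT (s AND r) OR q) OR (s AND NOT p)) OR r) OR s OR NOT r
≡ (NOT NOT (NOT (NOT (s AND r) OR q) OR (s AND NOT p)) AND NOT r) OR s OR NOT r
≡ ((NOT (NOT (s AND r) OR q) OR (s AND NOT p)) AND NOT r) OR s OR NOT r
≡ (((NOT NOT (s AND r) AND NOT q) OR (s AND NOT p)) AND NOT r) OR s OR NOT r
≡ (((s AND r AND NOT q) OR (s AND NOT p)) AND NOT r) OR s OR NOT r
≡ (s AND r AND NOT q AND NOT r) OR (s AND NOT p AND NOT r) OR s OR NOT r
≡ s OR NOT r

s OR NOT r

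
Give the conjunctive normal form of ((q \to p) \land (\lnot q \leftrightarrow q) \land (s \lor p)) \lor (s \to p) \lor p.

((q \to p) \land (\lnot q \leftrightarrow q) \land (s \lor p)) \lor (s \to p) \lor p
⇔ ((\lnot q \lor p) \land (\lnot q \leftrightarrow q) \land (s \lor p)) \lor (s \to p) \lor p   — eliminate \to
⇔ ((\lnot q \lor p) \land (\lnot q \to q) \land (q \to \lnot q) \land (s \lor p)) \lor (s \to p) \lor p   — eliminate \leftrightarrow
⇔ ((\lnot q \lor p) \land (\lnot \lnot q \lor q) \land (q \to \lnot q) \land (s \lor p)) \lor (s \to p) \lor p   — eliminate \to
⇔ ((\lnot q \lor p) \land (\lnot \lnot q \lor q) \land (\lnot q \lor \lnot q) \land (s \lor p)) \lor (s \to p) \lor p   — eliminate \to
⇔ ((\lnot q \lor p) \land (\lnot \lnot q \lor q) \land (\lnot q \lor \lnot q) \land (s \lor p)) \lor \lnot s \lor p \lor p   — eliminate \to
⇔ ((\lnot q \lor p) \land (q \lor q) \land (\lnot q \lor \lnot q) \land (s \lor p)) \lor \lnot s \lor p \lor p   — double negation
⇔ (\lnot q \lor p \lor \lnot s \lor p \lor p) \land (q \lor q \lor \lnot s \lor p \lor p) \land (\lnot q \lor \lnot q \lor \lnot s \lor p \lor p) \land (s \lor p \lor \lnot s \lor p \lor p)   — distribute \lor over \land
⇔ (\lnot q \lor p \lor \lnot s) \land (q \lor \lnot s \lor p)   — simplify

(\lnot q \lor p \lor \lnot s) \land (q \lor \lnot s \lor p)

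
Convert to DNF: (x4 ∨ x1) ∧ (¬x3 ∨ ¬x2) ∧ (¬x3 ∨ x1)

(x4 ∧ ¬x3) ∨ (x1 ∧ ¬x3) ∨ (x1 ∧ ¬x2)

(x4 ∨ x1) ∧ (¬x3 ∨ ¬x2) ∧ (¬x3 ∨ x1)
≡ (x4 ∧ ¬x3 ∧ ¬x3) ∨ (x4 ∧ ¬x3 ∧ x1) ∨ (x4 ∧ ¬x2 ∧ ¬x3) ∨ (x4 ∧ ¬x2 ∧ x1) ∨ (x1 ∧ ¬x3 ∧ ¬x3) ∨ (x1 ∧ ¬x3 ∧ x1) ∨ (x1 ∧ ¬x2 ∧ ¬x3) ∨ (x1 ∧ ¬x2 ∧ x1)   — distribute ∧ over ∨
≡ (x4 ∧ ¬x3) ∨ (x1 ∧ ¬x3) ∨ (x1 ∧ ¬x2)   — simplify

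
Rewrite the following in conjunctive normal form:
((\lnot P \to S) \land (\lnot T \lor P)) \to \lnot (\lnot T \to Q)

((\lnot P \to S) \land (\lnot T \lor P)) \to \lnot (\lnot T \to Q)
= \lnot ((\lnot P \to S) \land (\lnot T \lor P)) \lor \lnot (\lnot T \to Q)   [eliminate \to]
= \lnot ((\lnot \lnot P \lor S) \land (\lnot T \lor P)) \lor \lnot (\lnot T \to Q)   [eliminate \to]
= \lnot ((\lnot \lnot P \lor S) \land (\lnot T \lor P)) \lor \lnot (\lnot \lnot T \lor Q)   [eliminate \to]
= \lnot (\lnot \lnot P \lor S) \lor \lnot (\lnot T \lor P) \lor \lnot (\lnot \lnot T \lor Q)   [De Morgan]
= (\lnot \lnot \lnot P \land \lnot S) \lor \lnot (\lnot T \lor P) \lor \lnot (\lnot \lnot T \lor Q)   [De Morgan]
= (\lnot P \land \lnot S) \lor \lnot (\lnot T \lor P) \lor \lnot (\lnot \lnot T \lor Q)   [double negation]
= (\lnot P \land \lnot S) \lor (\lnot \lnot T \land \lnot P) \lor \lnot (\lnot \lnot T \lor Q)   [De Morgan]
= (\lnot P \land \lnot S) \lor (T \land \lnot P) \lor \lnot (\lnot \lnot T \lor Q)   [double negation]
= (\lnot P \land \lnot S) \lor (T \land \lnot P) \lor (\lnot \lnot \lnot T \land \lnot Q)   [De Morgan]
= (\lnot P \land \lnot S) \lor (T \land \lnot P) \lor (\lnot T \land \lnot Q)   [double negation]
= (\lnot P \lor T \lor \lnot T) \land (\lnot P \lor T \lor \lnot Q) \land (\lnot P \lor \lnot P \lor \lnot T) \land (\lnot P \lor \lnot P \lor \lnot Q) \land (\lnot S \lor T \lor \lnot T) \land (\lnot S \lor T \lor \lnot Q) \land (\lnot S \lor \lnot P \lor \lnot T) \land (\lnot S \lor \lnot P \lor \lnot Q)   [distribute \lor over \land]
= (\lnot P \lor \lnot T) \land (\lnot P \lor \lnot Q) \land (\lnot S \lor T \lor \lnot Q)   [simplify]

(\lnot P \lor \lnot T) \land (\lnot P \lor \lnot Q) \land (\lnot S \lor T \lor \lnot Q)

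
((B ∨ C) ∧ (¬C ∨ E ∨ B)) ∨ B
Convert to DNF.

B ∨ (C ∧ E)

((B ∨ C) ∧ (¬C ∨ E ∨ B)) ∨ B
⇔ (B ∧ ¬C) ∨ (B ∧ E) ∨ (B ∧ B) ∨ (C ∧ ¬C) ∨ (C ∧ E) ∨ (C ∧ B) ∨ B   [distribute ∧ over ∨]
⇔ B ∨ (C ∧ E)   [simplify]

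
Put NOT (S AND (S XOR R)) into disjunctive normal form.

NOT (S AND (S XOR R))
≡ NOT (S AND ((S AND NOT R) OR (NOT S AND R)))   — expand XOR
≡ NOT S OR NOT ((S AND NOT R) OR (NOT S AND R))   — De Morgan
≡ NOT S OR (NOT (S AND NOT R) AND NOT (NOT S AND R))   — De Morgan
≡ NOT S OR ((NOT S OR NOT NOT R) AND NOT (NOT S AND R))   — De Morgan
≡ NOT S OR ((NOT S OR R) AND NOT (NOT S AND R))   — double negation
≡ NOT S OR ((NOT S OR R) AND (NOT NOT S OR NOT R))   — De Morgan
≡ NOT S OR ((NOT S OR R) AND (S OR NOT R))   — double negation
≡ NOT S OR (NOT S AND S) OR (NOT S AND NOT R) OR (R AND S) OR (R AND NOT R)   — distribute AND over OR
≡ NOT S OR (R AND S)   — simplify

NOT S OR (R AND S)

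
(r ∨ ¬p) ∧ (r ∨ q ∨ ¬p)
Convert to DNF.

r ∨ ¬p

(r ∨ ¬p) ∧ (r ∨ q ∨ ¬p)
≡ (r ∧ r) ∨ (r ∧ q) ∨ (r ∧ ¬p) ∨ (¬p ∧ r) ∨ (¬p ∧ q) ∨ (¬p ∧ ¬p)   (distribute ∧ over ∨)
≡ r ∨ ¬p   (simplify)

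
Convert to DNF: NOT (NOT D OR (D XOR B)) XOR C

(D AND B AND NOT C) OR (NOT D AND C) OR (D AND NOT B AND C)

NOT (NOT D OR (D XOR B)) XOR C
≡ (NOT (NOT D OR (D XOR B)) AND NOT C) OR (NOT NOT (NOT D OR (D XOR B)) AND C)
≡ (NOT (NOT D OR (D AND NOT B) OR (NOT D AND B)) AND NOT C) OR (NOT NOT (NOT D OR (D XOR B)) AND C)
≡ (NOT (NOT D OR (D AND NOT B) OR (NOT D AND B)) AND NOT C) OR (NOT NOT (NOT D OR (D AND NOT B) OR (NOT D AND B)) AND C)
≡ (NOT NOT D AND NOT (D AND NOT B) AND NOT (NOT D AND B) AND NOT C) OR (NOT NOT (NOT D OR (D AND NOT B) OR (NOT D AND B)) AND C)
≡ (D AND NOT (D AND NOT B) AND NOT (NOT D AND B) AND NOT C) OR (NOT NOT (NOT D OR (D AND NOT B) OR (NOT D AND B)) AND C)
≡ (D AND (NOT D OR NOT NOT B) AND NOT (NOT D AND B) AND NOT C) OR (NOT NOT (NOT D OR (D AND NOT B) OR (NOT D AND B)) AND C)
≡ (D AND (NOT D OR B) AND NOT (NOT D AND B) AND NOT C) OR (NOT NOT (NOT D OR (D AND NOT B) OR (NOT D AND B)) AND C)
≡ (D AND (NOT D OR B) AND (NOT NOT D OR NOT B) AND NOT C) OR (NOT NOT (NOT D OR (D AND NOT B) OR (NOT D AND B)) AND C)
≡ (D AND (NOT D OR B) AND (D OR NOT B) AND NOT C) OR (NOT NOT (NOT D OR (D AND NOT B) OR (NOT D AND B)) AND C)
≡ (D AND (NOT D OR B) AND (D OR NOT B) AND NOT C) OR ((NOT D OR (D AND NOT B) OR (NOT D AND B)) AND C)
≡ (D AND NOT D AND D AND NOT C) OR (D AND NOT D AND NOT B AND NOT C) OR (D AND B AND D AND NOT C) OR (D AND B AND NOT B AND NOT C) OR (NOT D AND C) OR (D AND NOT B AND C) OR (NOT D AND B AND C)
≡ (D AND B AND NOT C) OR (NOT D AND C) OR (D AND NOT B AND C)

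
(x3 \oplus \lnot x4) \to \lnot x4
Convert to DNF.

(x3 \oplus \lnot x4) \to \lnot x4
≡ \lnot (x3 \oplus \lnot x4) \lor \lnot x4   (eliminate \to)
≡ \lnot ((x3 \land \lnot \lnot x4) \lor (\lnot x3 \land \lnot x4)) \lor \lnot x4   (expand \oplus)
≡ (\lnot (x3 \land \lnot \lnot x4) \land \lnot (\lnot x3 \land \lnot x4)) \lor \lnot x4   (De Morgan)
≡ ((\lnot x3 \lor \lnot \lnot \lnot x4) \land \lnot (\lnot x3 \land \lnot x4)) \lor \lnot x4   (De Morgan)
≡ ((\lnot x3 \lor \lnot x4) \land \lnot (\lnot x3 \land \lnot x4)) \lor \lnot x4   (double negation)
≡ ((\lnot x3 \lor \lnot x4) \land (\lnot \lnot x3 \lor \lnot \lnot x4)) \lor \lnot x4   (De Morgan)
≡ ((\lnot x3 \lor \lnot x4) \land (x3 \lor \lnot \lnot x4)) \lor \lnot x4   (double negation)
≡ ((\lnot x3 \lor \lnot x4) \land (x3 \lor x4)) \lor \lnot x4   (double negation)
≡ (\lnot x3 \land x3) \lor (\lnot x3 \land x4) \lor (\lnot x4 \land x3) \lor (\lnot x4 \land x4) \lor \lnot x4   (distribute \land over \lor)
≡ (\lnot x3 \land x4) \lor \lnot x4   (simplify)

(\lnot x3 \land x4) \lor \lnot x4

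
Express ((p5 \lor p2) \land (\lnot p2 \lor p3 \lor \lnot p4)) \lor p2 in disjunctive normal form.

(p5 \land \lnot p2) \lor (p5 \land p3) \lor (p5 \land \lnot p4) \lor p2

((p5 \lor p2) \land (\lnot p2 \lor p3 \lor \lnot p4)) \lor p2
≡ (p5 \land \lnot p2) \lor (p5 \land p3) \lor (p5 \land \lnot p4) \lor (p2 \land \lnot p2) \lor (p2 \land p3) \lor (p2 \land \lnot p4) \lor p2   (distribute \land over \lor)
≡ (p5 \land \lnot p2) \lor (p5 \land p3) \lor (p5 \land \lnot p4) \lor p2   (simplify)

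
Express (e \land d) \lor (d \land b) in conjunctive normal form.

(e \lor b) \land d

(e \land d) \lor (d \land b)
≡ (e \lor d) \land (e \lor b) \land (d \lor d) \land (d \lor b)   (distribute \lor over \land)
≡ (e \lor b) \land d   (simplify)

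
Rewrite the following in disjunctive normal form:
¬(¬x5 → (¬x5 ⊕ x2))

¬x5 ∧ x2

¬(¬x5 → (¬x5 ⊕ x2))
⇔ ¬(¬¬x5 ∨ (¬x5 ⊕ x2))   — eliminate →
⇔ ¬(¬¬x5 ∨ (¬x5 ∧ ¬x2) ∨ (¬¬x5 ∧ x2))   — expand ⊕
⇔ ¬¬¬x5 ∧ ¬(¬x5 ∧ ¬x2) ∧ ¬(¬¬x5 ∧ x2)   — De Morgan
⇔ ¬x5 ∧ ¬(¬x5 ∧ ¬x2) ∧ ¬(¬¬x5 ∧ x2)   — double negation
⇔ ¬x5 ∧ (¬¬x5 ∨ ¬¬x2) ∧ ¬(¬¬x5 ∧ x2)   — De Morgan
⇔ ¬x5 ∧ (x5 ∨ ¬¬x2) ∧ ¬(¬¬x5 ∧ x2)   — double negation
⇔ ¬x5 ∧ (x5 ∨ x2) ∧ ¬(¬¬x5 ∧ x2)   — double negation
⇔ ¬x5 ∧ (x5 ∨ x2) ∧ (¬¬¬x5 ∨ ¬x2)   — De Morgan
⇔ ¬x5 ∧ (x5 ∨ x2) ∧ (¬x5 ∨ ¬x2)   — double negation
⇔ (¬x5 ∧ x5 ∧ ¬x5) ∨ (¬x5 ∧ x5 ∧ ¬x2) ∨ (¬x5 ∧ x2 ∧ ¬x5) ∨ (¬x5 ∧ x2 ∧ ¬x2)   — distribute ∧ over ∨
⇔ ¬x5 ∧ x2   — simplify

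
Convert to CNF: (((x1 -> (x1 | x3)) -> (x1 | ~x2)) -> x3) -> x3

x1 | ~x2 | x3

(((x1 -> (x1 | x3)) -> (x1 | ~x2)) -> x3) -> x3
= ~(((x1 -> (x1 | x3)) -> (x1 | ~x2)) -> x3) | x3   (eliminate ->)
= ~(~((x1 -> (x1 | x3)) -> (x1 | ~x2)) | x3) | x3   (eliminate ->)
= ~(~(~(x1 -> (x1 | x3)) | x1 | ~x2) | x3) | x3   (eliminate ->)
= ~(~(~(~x1 | x1 | x3) | x1 | ~x2) | x3) | x3   (eliminate ->)
= (~~(~(~x1 | x1 | x3) | x1 | ~x2) & ~x3) | x3   (De Morgan)
= ((~(~x1 | x1 | x3) | x1 | ~x2) & ~x3) | x3   (double negation)
= (((~~x1 & ~x1 & ~x3) | x1 | ~x2) & ~x3) | x3   (De Morgan)
= (((x1 & ~x1 & ~x3) | x1 | ~x2) & ~x3) | x3   (double negation)
= (x1 | x1 | ~x2 | x3) & (~x1 | x1 | ~x2 | x3) & (~x3 | x1 | ~x2 | x3) & (~x3 | x3)   (distribute | over &)
= x1 | ~x2 | x3   (simplify)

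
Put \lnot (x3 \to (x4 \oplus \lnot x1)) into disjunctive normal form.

(x3 \land \lnot x4 \land x1) \lor (x3 \land \lnot x1 \land x4)

\lnot (x3 \to (x4 \oplus \lnot x1))
= \lnot (\lnot x3 \lor (x4 \oplus \lnot x1))   — eliminate \to
= \lnot (\lnot x3 \lor (x4 \land \lnot \lnot x1) \lor (\lnot x4 \land \lnot x1))   — expand \oplus
= \lnot \lnot x3 \land \lnot (x4 \land \lnot \lnot x1) \land \lnot (\lnot x4 \land \lnot x1)   — De Morgan
= x3 \land \lnot (x4 \land \lnot \lnot x1) \land \lnot (\lnot x4 \land \lnot x1)   — double negation
= x3 \land (\lnot x4 \lor \lnot \lnot \lnot x1) \land \lnot (\lnot x4 \land \lnot x1)   — De Morgan
= x3 \land (\lnot x4 \lor \lnot x1) \land \lnot (\lnot x4 \land \lnot x1)   — double negation
= x3 \land (\lnot x4 \lor \lnot x1) \land (\lnot \lnot x4 \lor \lnot \lnot x1)   — De Morgan
= x3 \land (\lnot x4 \lor \lnot x1) \land (x4 \lor \lnot \lnot x1)   — double negation
= x3 \land (\lnot x4 \lor \lnot x1) \land (x4 \lor x1)   — double negation
= (x3 \land \lnot x4 \land x4) \lor (x3 \land \lnot x4 \land x1) \lor (x3 \land \lnot x1 \land x4) \lor (x3 \land \lnot x1 \land x1)   — distribute \land over \lor
= (x3 \land \lnot x4 \land x1) \lor (x3 \land \lnot x1 \land x4)   — simplify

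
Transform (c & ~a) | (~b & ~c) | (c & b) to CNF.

(c & ~a) | (~b & ~c) | (c & b)
≡ (c | ~b | c) & (c | ~b | b) & (c | ~c | c) & (c | ~c | b) & (~a | ~b | c) & (~a | ~b | b) & (~a | ~c | c) & (~a | ~c | b)   — distribute | over &
≡ (c | ~b) & (~a | ~c | b)   — simplify

(c | ~b) & (~a | ~c | b)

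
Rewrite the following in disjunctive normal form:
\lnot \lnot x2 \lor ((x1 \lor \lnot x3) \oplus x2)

\lnot \lnot x2 \lor ((x1 \lor \lnot x3) \oplus x2)
≡ \lnot \lnot x2 \lor ((x1 \lor \lnot x3) \land \lnot x2) \lor (\lnot (x1 \lor \lnot x3) \land x2)   (expand \oplus)
≡ x2 \lor ((x1 \lor \lnot x3) \land \lnot x2) \lor (\lnot (x1 \lor \lnot x3) \land x2)   (double negation)
≡ x2 \lor ((x1 \lor \lnot x3) \land \lnot x2) \lor (\lnot x1 \land \lnot \lnot x3 \land x2)   (De Morgan)
≡ x2 \lor ((x1 \lor \lnot x3) \land \lnot x2) \lor (\lnot x1 \land x3 \land x2)   (double negation)
≡ x2 \lor (x1 \land \lnot x2) \lor (\lnot x3 \land \lnot x2) \lor (\lnot x1 \land x3 \land x2)   (distribute \land over \lor)
≡ x2 \lor (x1 \land \lnot x2) \lor (\lnot x3 \land \lnot x2)   (simplify)

x2 \lor (x1 \land \lnot x2) \lor (\lnot x3 \land \lnot x2)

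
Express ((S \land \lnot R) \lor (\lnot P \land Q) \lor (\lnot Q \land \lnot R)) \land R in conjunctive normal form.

(S \lor \lnot P \lor \lnot Q) \land (\lnot R \lor \lnot P) \land (\lnot R \lor Q) \land R

((S \land \lnot R) \lor (\lnot P \land Q) \lor (\lnot Q \land \lnot R)) \land R
= (S \lor \lnot P \lor \lnot Q) \land (S \lor \lnot P \lor \lnot R) \land (S \lor Q \lor \lnot Q) \land (S \lor Q \lor \lnot R) \land (\lnot R \lor \lnot P \lor \lnot Q) \land (\lnot R \lor \lnot P \lor \lnot R) \land (\lnot R \lor Q \lor \lnot Q) \land (\lnot R \lor Q \lor \lnot R) \land R   [distribute \lor over \land]
= (S \lor \lnot P \lor \lnot Q) \land (\lnot R \lor \lnot P) \land (\lnot R \lor Q) \land R   [simplify]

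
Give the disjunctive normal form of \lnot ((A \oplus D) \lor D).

\lnot A \land \lnot D

\lnot ((A \oplus D) \lor D)
⇔ \lnot ((A \land \lnot D) \lor (\lnot A \land D) \lor D)   [expand \oplus]
⇔ \lnot (A \land \lnot D) \land \lnot (\lnot A \land D) \land \lnot D   [De Morgan]
⇔ (\lnot A \lor \lnot \lnot D) \land \lnot (\lnot A \land D) \land \lnot D   [De Morgan]
⇔ (\lnot A \lor D) \land \lnot (\lnot A \land D) \land \lnot D   [double negation]
⇔ (\lnot A \lor D) \land (\lnot \lnot A \lor \lnot D) \land \lnot D   [De Morgan]
⇔ (\lnot A \lor D) \land (A \lor \lnot D) \land \lnot D   [double negation]
⇔ (\lnot A \land A \land \lnot D) \lor (\lnot A \land \lnot D \land \lnot D) \lor (D \land A \land \lnot D) \lor (D \land \lnot D \land \lnot D)   [distribute \land over \lor]
⇔ \lnot A \land \lnot D   [simplify]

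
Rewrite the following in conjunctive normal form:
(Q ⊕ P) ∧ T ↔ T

(¬T ∨ Q ∨ P) ∧ (¬T ∨ ¬Q ∨ ¬P)

(Q ⊕ P) ∧ T ↔ T
≡ ((Q ⊕ P) ∧ T → T) ∧ (T → (Q ⊕ P) ∧ T)   [eliminate ↔]
≡ (¬((Q ⊕ P) ∧ T) ∨ T) ∧ (T → (Q ⊕ P) ∧ T)   [eliminate →]
≡ (¬((Q ∨ P) ∧ ¬(Q ∧ P) ∧ T) ∨ T) ∧ (T → (Q ⊕ P) ∧ T)   [expand ⊕]
≡ (¬((Q ∨ P) ∧ ¬(Q ∧ P) ∧ T) ∨ T) ∧ (¬T ∨ (Q ⊕ P) ∧ T)   [eliminate →]
≡ (¬((Q ∨ P) ∧ ¬(Q ∧ P) ∧ T) ∨ T) ∧ (¬T ∨ (Q ∨ P) ∧ ¬(Q ∧ P) ∧ T)   [expand ⊕]
≡ (¬(Q ∨ P) ∨ ¬¬(Q ∧ P) ∨ ¬T ∨ T) ∧ (¬T ∨ (Q ∨ P) ∧ ¬(Q ∧ P) ∧ T)   [De Morgan]
≡ (¬Q ∧ ¬P ∨ ¬¬(Q ∧ P) ∨ ¬T ∨ T) ∧ (¬T ∨ (Q ∨ P) ∧ ¬(Q ∧ P) ∧ T)   [De Morgan]
≡ (¬Q ∧ ¬P ∨ Q ∧ P ∨ ¬T ∨ T) ∧ (¬T ∨ (Q ∨ P) ∧ ¬(Q ∧ P) ∧ T)   [double negation]
≡ (¬Q ∧ ¬P ∨ Q ∧ P ∨ ¬T ∨ T) ∧ (¬T ∨ (Q ∨ P) ∧ (¬Q ∨ ¬P) ∧ T)   [De Morgan]
≡ (¬Q ∨ Q ∨ ¬T ∨ T) ∧ (¬Q ∨ P ∨ ¬T ∨ T) ∧ (¬P ∨ Q ∨ ¬T ∨ T) ∧ (¬P ∨ P ∨ ¬T ∨ T) ∧ (¬T ∨ Q ∨ P) ∧ (¬T ∨ ¬Q ∨ ¬P) ∧ (¬T ∨ T)   [distribute ∨ over ∧]
≡ (¬T ∨ Q ∨ P) ∧ (¬T ∨ ¬Q ∨ ¬P)   [simplify]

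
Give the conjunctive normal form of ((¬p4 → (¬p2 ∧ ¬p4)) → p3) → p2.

¬p3 ∨ p2

((¬p4 → (¬p2 ∧ ¬p4)) → p3) → p2
≡ ¬((¬p4 → (¬p2 ∧ ¬p4)) → p3) ∨ p2   [eliminate →]
≡ ¬(¬(¬p4 → (¬p2 ∧ ¬p4)) ∨ p3) ∨ p2   [eliminate →]
≡ ¬(¬(¬¬p4 ∨ (¬p2 ∧ ¬p4)) ∨ p3) ∨ p2   [eliminate →]
≡ (¬¬(¬¬p4 ∨ (¬p2 ∧ ¬p4)) ∧ ¬p3) ∨ p2   [De Morgan]
≡ ((¬¬p4 ∨ (¬p2 ∧ ¬p4)) ∧ ¬p3) ∨ p2   [double negation]
≡ ((p4 ∨ (¬p2 ∧ ¬p4)) ∧ ¬p3) ∨ p2   [double negation]
≡ (p4 ∨ ¬p2 ∨ p2) ∧ (p4 ∨ ¬p4 ∨ p2) ∧ (¬p3 ∨ p2)   [distribute ∨ over ∧]
≡ ¬p3 ∨ p2   [simplify]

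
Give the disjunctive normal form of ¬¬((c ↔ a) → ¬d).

¬¬((c ↔ a) → ¬d)
≡ ¬¬(¬(c ↔ a) ∨ ¬d)
≡ ¬¬(¬((c → a) ∧ (a → c)) ∨ ¬d)
≡ ¬¬(¬((¬c ∨ a) ∧ (a → c)) ∨ ¬d)
≡ ¬¬(¬((¬c ∨ a) ∧ (¬a ∨ c)) ∨ ¬d)
≡ ¬((¬c ∨ a) ∧ (¬a ∨ c)) ∨ ¬d
≡ ¬(¬c ∨ a) ∨ ¬(¬a ∨ c) ∨ ¬d
≡ (¬¬c ∧ ¬a) ∨ ¬(¬a ∨ c) ∨ ¬d
≡ (c ∧ ¬a) ∨ ¬(¬a ∨ c) ∨ ¬d
≡ (c ∧ ¬a) ∨ (¬¬a ∧ ¬c) ∨ ¬d
≡ (c ∧ ¬a) ∨ (a ∧ ¬c) ∨ ¬d

(c ∧ ¬a) ∨ (a ∧ ¬c) ∨ ¬d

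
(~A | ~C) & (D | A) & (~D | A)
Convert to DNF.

(~A | ~C) & (D | A) & (~D | A)
⇔ (~A & D & ~D) | (~A & D & A) | (~A & A & ~D) | (~A & A & A) | (~C & D & ~D) | (~C & D & A) | (~C & A & ~D) | (~C & A & A)   [distribute & over |]
⇔ ~C & A   [simplify]

~C & A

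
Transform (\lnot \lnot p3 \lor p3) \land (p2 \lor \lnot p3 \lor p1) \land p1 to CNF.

p3 \land p1

(\lnot \lnot p3 \lor p3) \land (p2 \lor \lnot p3 \lor p1) \land p1
≡ (p3 \lor p3) \land (p2 \lor \lnot p3 \lor p1) \land p1   [double negation]
≡ p3 \land p1   [simplify]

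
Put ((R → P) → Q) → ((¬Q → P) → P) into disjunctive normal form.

(¬R ∧ ¬Q) ∨ (¬Q ∧ ¬P) ∨ P

((R → P) → Q) → ((¬Q → P) → P)
= ¬((R → P) → Q) ∨ ((¬Q → P) → P)
= ¬(¬(R → P) ∨ Q) ∨ ((¬Q → P) → P)
= ¬(¬(¬R ∨ P) ∨ Q) ∨ ((¬Q → P) → P)
= ¬(¬(¬R ∨ P) ∨ Q) ∨ ¬(¬Q → P) ∨ P
= ¬(¬(¬R ∨ P) ∨ Q) ∨ ¬(¬¬Q ∨ P) ∨ P
= (¬¬(¬R ∨ P) ∧ ¬Q) ∨ ¬(¬¬Q ∨ P) ∨ P
= ((¬R ∨ P) ∧ ¬Q) ∨ ¬(¬¬Q ∨ P) ∨ P
= ((¬R ∨ P) ∧ ¬Q) ∨ (¬¬¬Q ∧ ¬P) ∨ P
= ((¬R ∨ P) ∧ ¬Q) ∨ (¬Q ∧ ¬P) ∨ P
= (¬R ∧ ¬Q) ∨ (P ∧ ¬Q) ∨ (¬Q ∧ ¬P) ∨ P
= (¬R ∧ ¬Q) ∨ (¬Q ∧ ¬P) ∨ P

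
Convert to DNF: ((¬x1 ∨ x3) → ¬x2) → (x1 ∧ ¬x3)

(¬x1 ∧ x2) ∨ (x3 ∧ x2) ∨ (x1 ∧ ¬x3)

((¬x1 ∨ x3) → ¬x2) → (x1 ∧ ¬x3)
⇔ ¬((¬x1 ∨ x3) → ¬x2) ∨ (x1 ∧ ¬x3)   [eliminate →]
⇔ ¬(¬(¬x1 ∨ x3) ∨ ¬x2) ∨ (x1 ∧ ¬x3)   [eliminate →]
⇔ (¬¬(¬x1 ∨ x3) ∧ ¬¬x2) ∨ (x1 ∧ ¬x3)   [De Morgan]
⇔ ((¬x1 ∨ x3) ∧ ¬¬x2) ∨ (x1 ∧ ¬x3)   [double negation]
⇔ ((¬x1 ∨ x3) ∧ x2) ∨ (x1 ∧ ¬x3)   [double negation]
⇔ (¬x1 ∧ x2) ∨ (x3 ∧ x2) ∨ (x1 ∧ ¬x3)   [distribute ∧ over ∨]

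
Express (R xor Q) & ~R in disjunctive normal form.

(R xor Q) & ~R
= ((R & ~Q) | (~R & Q)) & ~R   — expand xor
= (R & ~Q & ~R) | (~R & Q & ~R)   — distribute & over |
= ~R & Q   — simplify

~R & Q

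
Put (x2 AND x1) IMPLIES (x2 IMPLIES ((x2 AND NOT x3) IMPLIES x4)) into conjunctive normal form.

NOT x2 OR NOT x1 OR x3 OR x4

(x2 AND x1) IMPLIES (x2 IMPLIES ((x2 AND NOT x3) IMPLIES x4))
≡ NOT (x2 AND x1) OR (x2 IMPLIES ((x2 AND NOT x3) IMPLIES x4))   — eliminate IMPLIES
≡ NOT (x2 AND x1) OR NOT x2 OR ((x2 AND NOT x3) IMPLIES x4)   — eliminate IMPLIES
≡ NOT (x2 AND x1) OR NOT x2 OR NOT (x2 AND NOT x3) OR x4   — eliminate IMPLIES
≡ NOT x2 OR NOT x1 OR NOT x2 OR NOT (x2 AND NOT x3) OR x4   — De Morgan
≡ NOT x2 OR NOT x1 OR NOT x2 OR NOT x2 OR NOT NOT x3 OR x4   — De Morgan
≡ NOT x2 OR NOT x1 OR NOT x2 OR NOT x2 OR x3 OR x4   — double negation
≡ NOT x2 OR NOT x1 OR x3 OR x4   — simplify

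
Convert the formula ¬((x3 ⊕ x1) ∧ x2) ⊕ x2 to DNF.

¬x2 ∨ (x3 ∧ ¬x1 ∧ x2) ∨ (¬x3 ∧ x1 ∧ x2)

¬((x3 ⊕ x1) ∧ x2) ⊕ x2
= (¬((x3 ⊕ x1) ∧ x2) ∧ ¬x2) ∨ (¬¬((x3 ⊕ x1) ∧ x2) ∧ x2)   (expand ⊕)
= (¬(((x3 ∧ ¬x1) ∨ (¬x3 ∧ x1)) ∧ x2) ∧ ¬x2) ∨ (¬¬((x3 ⊕ x1) ∧ x2) ∧ x2)   (expand ⊕)
= (¬(((x3 ∧ ¬x1) ∨ (¬x3 ∧ x1)) ∧ x2) ∧ ¬x2) ∨ (¬¬(((x3 ∧ ¬x1) ∨ (¬x3 ∧ x1)) ∧ x2) ∧ x2)   (expand ⊕)
= ((¬((x3 ∧ ¬x1) ∨ (¬x3 ∧ x1)) ∨ ¬x2) ∧ ¬x2) ∨ (¬¬(((x3 ∧ ¬x1) ∨ (¬x3 ∧ x1)) ∧ x2) ∧ x2)   (De Morgan)
= (((¬(x3 ∧ ¬x1) ∧ ¬(¬x3 ∧ x1)) ∨ ¬x2) ∧ ¬x2) ∨ (¬¬(((x3 ∧ ¬x1) ∨ (¬x3 ∧ x1)) ∧ x2) ∧ x2)   (De Morgan)
= ((((¬x3 ∨ ¬¬x1) ∧ ¬(¬x3 ∧ x1)) ∨ ¬x2) ∧ ¬x2) ∨ (¬¬(((x3 ∧ ¬x1) ∨ (¬x3 ∧ x1)) ∧ x2) ∧ x2)   (De Morgan)
= ((((¬x3 ∨ x1) ∧ ¬(¬x3 ∧ x1)) ∨ ¬x2) ∧ ¬x2) ∨ (¬¬(((x3 ∧ ¬x1) ∨ (¬x3 ∧ x1)) ∧ x2) ∧ x2)   (double negation)
= ((((¬x3 ∨ x1) ∧ (¬¬x3 ∨ ¬x1)) ∨ ¬x2) ∧ ¬x2) ∨ (¬¬(((x3 ∧ ¬x1) ∨ (¬x3 ∧ x1)) ∧ x2) ∧ x2)   (De Morgan)
= ((((¬x3 ∨ x1) ∧ (x3 ∨ ¬x1)) ∨ ¬x2) ∧ ¬x2) ∨ (¬¬(((x3 ∧ ¬x1) ∨ (¬x3 ∧ x1)) ∧ x2) ∧ x2)   (double negation)
= ((((¬x3 ∨ x1) ∧ (x3 ∨ ¬x1)) ∨ ¬x2) ∧ ¬x2) ∨ (((x3 ∧ ¬x1) ∨ (¬x3 ∧ x1)) ∧ x2 ∧ x2)   (double negation)
= (¬x3 ∧ x3 ∧ ¬x2) ∨ (¬x3 ∧ ¬x1 ∧ ¬x2) ∨ (x1 ∧ x3 ∧ ¬x2) ∨ (x1 ∧ ¬x1 ∧ ¬x2) ∨ (¬x2 ∧ ¬x2) ∨ (x3 ∧ ¬x1 ∧ x2 ∧ x2) ∨ (¬x3 ∧ x1 ∧ x2 ∧ x2)   (distribute ∧ over ∨)
= ¬x2 ∨ (x3 ∧ ¬x1 ∧ x2) ∨ (¬x3 ∧ x1 ∧ x2)   (simplify)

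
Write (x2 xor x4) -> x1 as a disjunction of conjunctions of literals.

(~x2 & ~x4) | (x4 & x2) | x1

(x2 xor x4) -> x1
⇔ ~(x2 xor x4) | x1   [eliminate ->]
⇔ ~((x2 & ~x4) | (~x2 & x4)) | x1   [expand xor]
⇔ (~(x2 & ~x4) & ~(~x2 & x4)) | x1   [De Morgan]
⇔ ((~x2 | ~~x4) & ~(~x2 & x4)) | x1   [De Morgan]
⇔ ((~x2 | x4) & ~(~x2 & x4)) | x1   [double negation]
⇔ ((~x2 | x4) & (~~x2 | ~x4)) | x1   [De Morgan]
⇔ ((~x2 | x4) & (x2 | ~x4)) | x1   [double negation]
⇔ (~x2 & x2) | (~x2 & ~x4) | (x4 & x2) | (x4 & ~x4) | x1   [distribute & over |]
⇔ (~x2 & ~x4) | (x4 & x2) | x1   [simplify]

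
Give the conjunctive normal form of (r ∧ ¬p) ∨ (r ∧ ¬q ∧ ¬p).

(r ∧ ¬p) ∨ (r ∧ ¬q ∧ ¬p)
≡ (r ∨ r) ∧ (r ∨ ¬q) ∧ (r ∨ ¬p) ∧ (¬p ∨ r) ∧ (¬p ∨ ¬q) ∧ (¬p ∨ ¬p)   [distribute ∨ over ∧]
≡ r ∧ ¬p   [simplify]

r ∧ ¬p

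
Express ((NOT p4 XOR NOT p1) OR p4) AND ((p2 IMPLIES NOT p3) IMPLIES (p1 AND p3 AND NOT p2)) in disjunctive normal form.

(NOT p4 AND p1 AND p2 AND p3) OR (NOT p4 AND p1 AND p3 AND NOT p2) OR (p4 AND p2 AND p3) OR (p4 AND p1 AND p3 AND NOT p2)

((NOT p4 XOR NOT p1) OR p4) AND ((p2 IMPLIES NOT p3) IMPLIES (p1 AND p3 AND NOT p2))
⇔ ((NOT p4 AND NOT NOT p1) OR (NOT NOT p4 AND NOT p1) OR p4) AND ((p2 IMPLIES NOT p3) IMPLIES (p1 AND p3 AND NOT p2))   [expand XOR]
⇔ ((NOT p4 AND NOT NOT p1) OR (NOT NOT p4 AND NOT p1) OR p4) AND (NOT (p2 IMPLIES NOT p3) OR (p1 AND p3 AND NOT p2))   [eliminate IMPLIES]
⇔ ((NOT p4 AND NOT NOT p1) OR (NOT NOT p4 AND NOT p1) OR p4) AND (NOT (NOT p2 OR NOT p3) OR (p1 AND p3 AND NOT p2))   [eliminate IMPLIES]
⇔ ((NOT p4 AND p1) OR (NOT NOT p4 AND NOT p1) OR p4) AND (NOT (NOT p2 OR NOT p3) OR (p1 AND p3 AND NOT p2))   [double negation]
⇔ ((NOT p4 AND p1) OR (p4 AND NOT p1) OR p4) AND (NOT (NOT p2 OR NOT p3) OR (p1 AND p3 AND NOT p2))   [double negation]
⇔ ((NOT p4 AND p1) OR (p4 AND NOT p1) OR p4) AND ((NOT NOT p2 AND NOT NOT p3) OR (p1 AND p3 AND NOT p2))   [De Morgan]
⇔ ((NOT p4 AND p1) OR (p4 AND NOT p1) OR p4) AND ((p2 AND NOT NOT p3) OR (p1 AND p3 AND NOT p2))   [double negation]
⇔ ((NOT p4 AND p1) OR (p4 AND NOT p1) OR p4) AND ((p2 AND p3) OR (p1 AND p3 AND NOT p2))   [double negation]
⇔ (NOT p4 AND p1 AND p2 AND p3) OR (NOT p4 AND p1 AND p1 AND p3 AND NOT p2) OR (p4 AND NOT p1 AND p2 AND p3) OR (p4 AND NOT p1 AND p1 AND p3 AND NOT p2) OR (p4 AND p2 AND p3) OR (p4 AND p1 AND p3 AND NOT p2)   [distribute AND over OR]
⇔ (NOT p4 AND p1 AND p2 AND p3) OR (NOT p4 AND p1 AND p3 AND NOT p2) OR (p4 AND p2 AND p3) OR (p4 AND p1 AND p3 AND NOT p2)   [simplify]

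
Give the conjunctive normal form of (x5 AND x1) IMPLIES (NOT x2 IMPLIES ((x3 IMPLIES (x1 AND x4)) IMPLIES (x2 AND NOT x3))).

(x5 AND x1) IMPLIES (NOT x2 IMPLIES ((x3 IMPLIES (x1 AND x4)) IMPLIES (x2 AND NOT x3)))
= NOT (x5 AND x1) OR (NOT x2 IMPLIES ((x3 IMPLIES (x1 AND x4)) IMPLIES (x2 AND NOT x3)))   [eliminate IMPLIES]
= NOT (x5 AND x1) OR NOT NOT x2 OR ((x3 IMPLIES (x1 AND x4)) IMPLIES (x2 AND NOT x3))   [eliminate IMPLIES]
= NOT (x5 AND x1) OR NOT NOT x2 OR NOT (x3 IMPLIES (x1 AND x4)) OR (x2 AND NOT x3)   [eliminate IMPLIES]
= NOT (x5 AND x1) OR NOT NOT x2 OR NOT (NOT x3 OR (x1 AND x4)) OR (x2 AND NOT x3)   [eliminate IMPLIES]
= NOT x5 OR NOT x1 OR NOT NOT x2 OR NOT (NOT x3 OR (x1 AND x4)) OR (x2 AND NOT x3)   [De Morgan]
= NOT x5 OR NOT x1 OR x2 OR NOT (NOT x3 OR (x1 AND x4)) OR (x2 AND NOT x3)   [double negation]
= NOT x5 OR NOT x1 OR x2 OR (NOT NOT x3 AND NOT (x1 AND x4)) OR (x2 AND NOT x3)   [De Morgan]
= NOT x5 OR NOT x1 OR x2 OR (x3 AND NOT (x1 AND x4)) OR (x2 AND NOT x3)   [double negation]
= NOT x5 OR NOT x1 OR x2 OR (x3 AND (NOT x1 OR NOT x4)) OR (x2 AND NOT x3)   [De Morgan]
= (NOT x5 OR NOT x1 OR x2 OR x3 OR x2) AND (NOT x5 OR NOT x1 OR x2 OR x3 OR NOT x3) AND (NOT x5 OR NOT x1 OR x2 OR NOT x1 OR NOT x4 OR x2) AND (NOT x5 OR NOT x1 OR x2 OR NOT x1 OR NOT x4 OR NOT x3)   [distribute OR over AND]
= (NOT x5 OR NOT x1 OR x2 OR x3) AND (NOT x5 OR NOT x1 OR x2 OR NOT x4)   [simplify]

(NOT x5 OR NOT x1 OR x2 OR x3) AND (NOT x5 OR NOT x1 OR x2 OR NOT x4)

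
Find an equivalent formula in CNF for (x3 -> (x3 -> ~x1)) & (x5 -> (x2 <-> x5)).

(~x3 | ~x1) & (~x5 | x2)

(x3 -> (x3 -> ~x1)) & (x5 -> (x2 <-> x5))
≡ (~x3 | (x3 -> ~x1)) & (x5 -> (x2 <-> x5))   — eliminate ->
≡ (~x3 | ~x3 | ~x1) & (x5 -> (x2 <-> x5))   — eliminate ->
≡ (~x3 | ~x3 | ~x1) & (~x5 | (x2 <-> x5))   — eliminate ->
≡ (~x3 | ~x3 | ~x1) & (~x5 | ((x2 -> x5) & (x5 -> x2)))   — eliminate <->
≡ (~x3 | ~x3 | ~x1) & (~x5 | ((~x2 | x5) & (x5 -> x2)))   — eliminate ->
≡ (~x3 | ~x3 | ~x1) & (~x5 | ((~x2 | x5) & (~x5 | x2)))   — eliminate ->
≡ (~x3 | ~x3 | ~x1) & (~x5 | ~x2 | x5) & (~x5 | ~x5 | x2)   — distribute | over &
≡ (~x3 | ~x1) & (~x5 | x2)   — simplify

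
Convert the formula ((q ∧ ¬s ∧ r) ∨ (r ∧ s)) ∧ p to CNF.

(q ∨ s) ∧ r ∧ p

((q ∧ ¬s ∧ r) ∨ (r ∧ s)) ∧ p
≡ (q ∨ r) ∧ (q ∨ s) ∧ (¬s ∨ r) ∧ (¬s ∨ s) ∧ (r ∨ r) ∧ (r ∨ s) ∧ p   (distribute ∨ over ∧)
≡ (q ∨ s) ∧ r ∧ p   (simplify)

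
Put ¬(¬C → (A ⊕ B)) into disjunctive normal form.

(¬C ∧ ¬A ∧ ¬B) ∨ (¬C ∧ B ∧ A)

¬(¬C → (A ⊕ B))
≡ ¬(¬¬C ∨ (A ⊕ B))   (eliminate →)
≡ ¬(¬¬C ∨ (A ∧ ¬B) ∨ (¬A ∧ B))   (expand ⊕)
≡ ¬¬¬C ∧ ¬(A ∧ ¬B) ∧ ¬(¬A ∧ B)   (De Morgan)
≡ ¬C ∧ ¬(A ∧ ¬B) ∧ ¬(¬A ∧ B)   (double negation)
≡ ¬C ∧ (¬A ∨ ¬¬B) ∧ ¬(¬A ∧ B)   (De Morgan)
≡ ¬C ∧ (¬A ∨ B) ∧ ¬(¬A ∧ B)   (double negation)
≡ ¬C ∧ (¬A ∨ B) ∧ (¬¬A ∨ ¬B)   (De Morgan)
≡ ¬C ∧ (¬A ∨ B) ∧ (A ∨ ¬B)   (double negation)
≡ (¬C ∧ ¬A ∧ A) ∨ (¬C ∧ ¬A ∧ ¬B) ∨ (¬C ∧ B ∧ A) ∨ (¬C ∧ B ∧ ¬B)   (distribute ∧ over ∨)
≡ (¬C ∧ ¬A ∧ ¬B) ∨ (¬C ∧ B ∧ A)   (simplify)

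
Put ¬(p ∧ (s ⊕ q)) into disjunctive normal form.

¬(p ∧ (s ⊕ q))
≡ ¬(p ∧ ((s ∧ ¬q) ∨ (¬s ∧ q)))
≡ ¬p ∨ ¬((s ∧ ¬q) ∨ (¬s ∧ q))
≡ ¬p ∨ (¬(s ∧ ¬q) ∧ ¬(¬s ∧ q))
≡ ¬p ∨ ((¬s ∨ ¬¬q) ∧ ¬(¬s ∧ q))
≡ ¬p ∨ ((¬s ∨ q) ∧ ¬(¬s ∧ q))
≡ ¬p ∨ ((¬s ∨ q) ∧ (¬¬s ∨ ¬q))
≡ ¬p ∨ ((¬s ∨ q) ∧ (s ∨ ¬q))
≡ ¬p ∨ (¬s ∧ s) ∨ (¬s ∧ ¬q) ∨ (q ∧ s) ∨ (q ∧ ¬q)
≡ ¬p ∨ (¬s ∧ ¬q) ∨ (q ∧ s)

¬p ∨ (¬s ∧ ¬q) ∨ (q ∧ s)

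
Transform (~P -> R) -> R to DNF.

(~P -> R) -> R
⇔ ~(~P -> R) | R   (eliminate ->)
⇔ ~(~~P | R) | R   (eliminate ->)
⇔ (~~~P & ~R) | R   (De Morgan)
⇔ (~P & ~R) | R   (double negation)

(~P & ~R) | R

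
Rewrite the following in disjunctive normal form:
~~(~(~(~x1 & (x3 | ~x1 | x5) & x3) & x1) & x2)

~x1 & x2

~~(~(~(~x1 & (x3 | ~x1 | x5) & x3) & x1) & x2)
≡ ~(~(~x1 & (x3 | ~x1 | x5) & x3) & x1) & x2   — double negation
≡ (~~(~x1 & (x3 | ~x1 | x5) & x3) | ~x1) & x2   — De Morgan
≡ ((~x1 & (x3 | ~x1 | x5) & x3) | ~x1) & x2   — double negation
≡ (~x1 & x3 & x3 & x2) | (~x1 & ~x1 & x3 & x2) | (~x1 & x5 & x3 & x2) | (~x1 & x2)   — distribute & over |
≡ ~x1 & x2   — simplify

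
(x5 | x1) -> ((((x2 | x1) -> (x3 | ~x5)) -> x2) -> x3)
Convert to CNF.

(x5 | x1) -> ((((x2 | x1) -> (x3 | ~x5)) -> x2) -> x3)
≡ ~(x5 | x1) | ((((x2 | x1) -> (x3 | ~x5)) -> x2) -> x3)   (eliminate ->)
≡ ~(x5 | x1) | ~(((x2 | x1) -> (x3 | ~x5)) -> x2) | x3   (eliminate ->)
≡ ~(x5 | x1) | ~(~((x2 | x1) -> (x3 | ~x5)) | x2) | x3   (eliminate ->)
≡ ~(x5 | x1) | ~(~(~(x2 | x1) | x3 | ~x5) | x2) | x3   (eliminate ->)
≡ (~x5 & ~x1) | ~(~(~(x2 | x1) | x3 | ~x5) | x2) | x3   (De Morgan)
≡ (~x5 & ~x1) | (~~(~(x2 | x1) | x3 | ~x5) & ~x2) | x3   (De Morgan)
≡ (~x5 & ~x1) | ((~(x2 | x1) | x3 | ~x5) & ~x2) | x3   (double negation)
≡ (~x5 & ~x1) | (((~x2 & ~x1) | x3 | ~x5) & ~x2) | x3   (De Morgan)
≡ (~x5 | ~x2 | x3 | ~x5 | x3) & (~x5 | ~x1 | x3 | ~x5 | x3) & (~x5 | ~x2 | x3) & (~x1 | ~x2 | x3 | ~x5 | x3) & (~x1 | ~x1 | x3 | ~x5 | x3) & (~x1 | ~x2 | x3)   (distribute | over &)
≡ (~x5 | ~x2 | x3) & (~x5 | ~x1 | x3) & (~x1 | ~x2 | x3)   (simplify)

(~x5 | ~x2 | x3) & (~x5 | ~x1 | x3) & (~x1 | ~x2 | x3)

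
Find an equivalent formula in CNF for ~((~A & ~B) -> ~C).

~((~A & ~B) -> ~C)
= ~(~(~A & ~B) | ~C)   [eliminate ->]
= ~~(~A & ~B) & ~~C   [De Morgan]
= ~A & ~B & ~~C   [double negation]
= ~A & ~B & C   [double negation]

~A & ~B & C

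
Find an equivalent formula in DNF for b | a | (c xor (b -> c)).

b | a | (~c & ~b)

b | a | (c xor (b -> c))
≡ b | a | (c & ~(b -> c)) | (~c & (b -> c))   [expand xor]
≡ b | a | (c & ~(~b | c)) | (~c & (b -> c))   [eliminate ->]
≡ b | a | (c & ~(~b | c)) | (~c & (~b | c))   [eliminate ->]
≡ b | a | (c & ~~b & ~c) | (~c & (~b | c))   [De Morgan]
≡ b | a | (c & b & ~c) | (~c & (~b | c))   [double negation]
≡ b | a | (c & b & ~c) | (~c & ~b) | (~c & c)   [distribute & over |]
≡ b | a | (~c & ~b)   [simplify]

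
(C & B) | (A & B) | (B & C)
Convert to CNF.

(C & B) | (A & B) | (B & C)
≡ (C | A | B) & (C | A | C) & (C | B | B) & (C | B | C) & (B | A | B) & (B | A | C) & (B | B | B) & (B | B | C)   [distribute | over &]
≡ (C | A) & B   [simplify]

(C | A) & B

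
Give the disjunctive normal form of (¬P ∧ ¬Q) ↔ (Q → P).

(Q ∧ ¬P) ∨ (¬Q ∧ ¬P)

(¬P ∧ ¬Q) ↔ (Q → P)
⇔ ((¬P ∧ ¬Q) → (Q → P)) ∧ ((Q → P) → (¬P ∧ ¬Q))   (eliminate ↔)
⇔ (¬(¬P ∧ ¬Q) ∨ (Q → P)) ∧ ((Q → P) → (¬P ∧ ¬Q))   (eliminate →)
⇔ (¬(¬P ∧ ¬Q) ∨ ¬Q ∨ P) ∧ ((Q → P) → (¬P ∧ ¬Q))   (eliminate →)
⇔ (¬(¬P ∧ ¬Q) ∨ ¬Q ∨ P) ∧ (¬(Q → P) ∨ (¬P ∧ ¬Q))   (eliminate →)
⇔ (¬(¬P ∧ ¬Q) ∨ ¬Q ∨ P) ∧ (¬(¬Q ∨ P) ∨ (¬P ∧ ¬Q))   (eliminate →)
⇔ (¬¬P ∨ ¬¬Q ∨ ¬Q ∨ P) ∧ (¬(¬Q ∨ P) ∨ (¬P ∧ ¬Q))   (De Morgan)
⇔ (P ∨ ¬¬Q ∨ ¬Q ∨ P) ∧ (¬(¬Q ∨ P) ∨ (¬P ∧ ¬Q))   (double negation)
⇔ (P ∨ Q ∨ ¬Q ∨ P) ∧ (¬(¬Q ∨ P) ∨ (¬P ∧ ¬Q))   (double negation)
⇔ (P ∨ Q ∨ ¬Q ∨ P) ∧ ((¬¬Q ∧ ¬P) ∨ (¬P ∧ ¬Q))   (De Morgan)
⇔ (P ∨ Q ∨ ¬Q ∨ P) ∧ ((Q ∧ ¬P) ∨ (¬P ∧ ¬Q))   (double negation)
⇔ (P ∧ Q ∧ ¬P) ∨ (P ∧ ¬P ∧ ¬Q) ∨ (Q ∧ Q ∧ ¬P) ∨ (Q ∧ ¬P ∧ ¬Q) ∨ (¬Q ∧ Q ∧ ¬P) ∨ (¬Q ∧ ¬P ∧ ¬Q) ∨ (P ∧ Q ∧ ¬P) ∨ (P ∧ ¬P ∧ ¬Q)   (distribute ∧ over ∨)
⇔ (Q ∧ ¬P) ∨ (¬Q ∧ ¬P)   (simplify)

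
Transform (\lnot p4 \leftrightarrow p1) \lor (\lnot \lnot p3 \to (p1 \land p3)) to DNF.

(\lnot p4 \leftrightarrow p1) \lor (\lnot \lnot p3 \to (p1 \land p3))
≡ ((\lnot p4 \to p1) \land (p1 \to \lnot p4)) \lor (\lnot \lnot p3 \to (p1 \land p3))   [eliminate \leftrightarrow]
≡ ((\lnot \lnot p4 \lor p1) \land (p1 \to \lnot p4)) \lor (\lnot \lnot p3 \to (p1 \land p3))   [eliminate \to]
≡ ((\lnot \lnot p4 \lor p1) \land (\lnot p1 \lor \lnot p4)) \lor (\lnot \lnot p3 \to (p1 \land p3))   [eliminate \to]
≡ ((\lnot \lnot p4 \lor p1) \land (\lnot p1 \lor \lnot p4)) \lor \lnot \lnot \lnot p3 \lor (p1 \land p3)   [eliminate \to]
≡ ((p4 \lor p1) \land (\lnot p1 \lor \lnot p4)) \lor \lnot \lnot \lnot p3 \lor (p1 \land p3)   [double negation]
≡ ((p4 \lor p1) \land (\lnot p1 \lor \lnot p4)) \lor \lnot p3 \lor (p1 \land p3)   [double negation]
≡ (p4 \land \lnot p1) \lor (p4 \land \lnot p4) \lor (p1 \land \lnot p1) \lor (p1 \land \lnot p4) \lor \lnot p3 \lor (p1 \land p3)   [distribute \land over \lor]
≡ (p4 \land \lnot p1) \lor (p1 \land \lnot p4) \lor \lnot p3 \lor (p1 \land p3)   [simplify]

(p4 \land \lnot p1) \lor (p1 \land \lnot p4) \lor \lnot p3 \lor (p1 \land p3)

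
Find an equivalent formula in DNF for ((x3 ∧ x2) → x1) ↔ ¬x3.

((x3 ∧ x2) → x1) ↔ ¬x3
≡ (((x3 ∧ x2) → x1) → ¬x3) ∧ (¬x3 → ((x3 ∧ x2) → x1))
≡ (¬((x3 ∧ x2) → x1) ∨ ¬x3) ∧ (¬x3 → ((x3 ∧ x2) → x1))
≡ (¬(¬(x3 ∧ x2) ∨ x1) ∨ ¬x3) ∧ (¬x3 → ((x3 ∧ x2) → x1))
≡ (¬(¬(x3 ∧ x2) ∨ x1) ∨ ¬x3) ∧ (¬¬x3 ∨ ((x3 ∧ x2) → x1))
≡ (¬(¬(x3 ∧ x2) ∨ x1) ∨ ¬x3) ∧ (¬¬x3 ∨ ¬(x3 ∧ x2) ∨ x1)
≡ ((¬¬(x3 ∧ x2) ∧ ¬x1) ∨ ¬x3) ∧ (¬¬x3 ∨ ¬(x3 ∧ x2) ∨ x1)
≡ ((x3 ∧ x2 ∧ ¬x1) ∨ ¬x3) ∧ (¬¬x3 ∨ ¬(x3 ∧ x2) ∨ x1)
≡ ((x3 ∧ x2 ∧ ¬x1) ∨ ¬x3) ∧ (x3 ∨ ¬(x3 ∧ x2) ∨ x1)
≡ ((x3 ∧ x2 ∧ ¬x1) ∨ ¬x3) ∧ (x3 ∨ ¬x3 ∨ ¬x2 ∨ x1)
≡ (x3 ∧ x2 ∧ ¬x1 ∧ x3) ∨ (x3 ∧ x2 ∧ ¬x1 ∧ ¬x3) ∨ (x3 ∧ x2 ∧ ¬x1 ∧ ¬x2) ∨ (x3 ∧ x2 ∧ ¬x1 ∧ x1) ∨ (¬x3 ∧ x3) ∨ (¬x3 ∧ ¬x3) ∨ (¬x3 ∧ ¬x2) ∨ (¬x3 ∧ x1)
≡ (x3 ∧ x2 ∧ ¬x1) ∨ ¬x3

(x3 ∧ x2 ∧ ¬x1) ∨ ¬x3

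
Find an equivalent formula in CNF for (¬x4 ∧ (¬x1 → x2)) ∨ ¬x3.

(¬x4 ∧ (¬x1 → x2)) ∨ ¬x3
= (¬x4 ∧ (¬¬x1 ∨ x2)) ∨ ¬x3   [eliminate →]
= (¬x4 ∧ (x1 ∨ x2)) ∨ ¬x3   [double negation]
= (¬x4 ∨ ¬x3) ∧ (x1 ∨ x2 ∨ ¬x3)   [distribute ∨ over ∧]

(¬x4 ∨ ¬x3) ∧ (x1 ∨ x2 ∨ ¬x3)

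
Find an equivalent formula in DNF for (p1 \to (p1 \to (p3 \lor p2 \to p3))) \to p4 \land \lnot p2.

(p1 \to (p1 \to (p3 \lor p2 \to p3))) \to p4 \land \lnot p2
≡ \lnot (p1 \to (p1 \to (p3 \lor p2 \to p3))) \lor p4 \land \lnot p2   [eliminate \to]
≡ \lnot (\lnot p1 \lor (p1 \to (p3 \lor p2 \to p3))) \lor p4 \land \lnot p2   [eliminate \to]
≡ \lnot (\lnot p1 \lor \lnot p1 \lor (p3 \lor p2 \to p3)) \lor p4 \land \lnot p2   [eliminate \to]
≡ \lnot (\lnot p1 \lor \lnot p1 \lor \lnot (p3 \lor p2) \lor p3) \lor p4 \land \lnot p2   [eliminate \to]
≡ \lnot \lnot p1 \land \lnot \lnot p1 \land \lnot \lnot (p3 \lor p2) \land \lnot p3 \lor p4 \land \lnot p2   [De Morgan]
≡ p1 \land \lnot \lnot p1 \land \lnot \lnot (p3 \lor p2) \land \lnot p3 \lor p4 \land \lnot p2   [double negation]
≡ p1 \land p1 \land \lnot \lnot (p3 \lor p2) \land \lnot p3 \lor p4 \land \lnot p2   [double negation]
≡ p1 \land p1 \land (p3 \lor p2) \land \lnot p3 \lor p4 \land \lnot p2   [double negation]
≡ p1 \land p1 \land p3 \land \lnot p3 \lor p1 \land p1 \land p2 \land \lnot p3 \lor p4 \land \lnot p2   [distribute \land over \lor]
≡ p1 \land p2 \land \lnot p3 \lor p4 \land \lnot p2   [simplify]

p1 \land p2 \land \lnot p3 \lor p4 \land \lnot p2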